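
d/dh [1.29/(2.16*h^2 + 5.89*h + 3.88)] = (-5.5728*h - 7.5981)/(2.16*h^2 + 5.89*h + 3.88)^2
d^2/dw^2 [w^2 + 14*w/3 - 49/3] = 2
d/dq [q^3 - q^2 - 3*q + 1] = 3*q^2 - 2*q - 3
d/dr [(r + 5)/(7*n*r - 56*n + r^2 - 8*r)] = (7*n*r - 56*n + r^2 - 8*r - (r + 5)*(7*n + 2*r - 8))/(7*n*r - 56*n + r^2 - 8*r)^2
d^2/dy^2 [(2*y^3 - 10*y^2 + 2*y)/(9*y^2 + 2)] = 4*(63*y^3 + 270*y^2 - 42*y - 20)/(729*y^6 + 486*y^4 + 108*y^2 + 8)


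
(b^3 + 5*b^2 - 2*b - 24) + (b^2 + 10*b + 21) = b^3 + 6*b^2 + 8*b - 3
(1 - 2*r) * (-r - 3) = 2*r^2 + 5*r - 3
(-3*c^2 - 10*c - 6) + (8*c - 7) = -3*c^2 - 2*c - 13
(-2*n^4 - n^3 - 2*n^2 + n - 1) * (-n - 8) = 2*n^5 + 17*n^4 + 10*n^3 + 15*n^2 - 7*n + 8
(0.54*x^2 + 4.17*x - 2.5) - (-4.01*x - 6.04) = 0.54*x^2 + 8.18*x + 3.54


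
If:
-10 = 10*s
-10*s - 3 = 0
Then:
No Solution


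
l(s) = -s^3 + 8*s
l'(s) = 8 - 3*s^2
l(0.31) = 2.45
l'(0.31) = 7.71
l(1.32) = 8.26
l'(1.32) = 2.77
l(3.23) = -7.86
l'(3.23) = -23.30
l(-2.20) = -6.95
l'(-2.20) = -6.52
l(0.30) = 2.37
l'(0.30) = 7.73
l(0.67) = 5.06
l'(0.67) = 6.65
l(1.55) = 8.68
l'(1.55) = 0.79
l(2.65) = 2.59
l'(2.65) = -13.07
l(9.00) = -657.00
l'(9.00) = -235.00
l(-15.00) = 3255.00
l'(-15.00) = -667.00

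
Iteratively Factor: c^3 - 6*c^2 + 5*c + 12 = (c - 4)*(c^2 - 2*c - 3) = (c - 4)*(c + 1)*(c - 3)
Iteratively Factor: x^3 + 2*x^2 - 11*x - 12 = (x + 1)*(x^2 + x - 12) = (x + 1)*(x + 4)*(x - 3)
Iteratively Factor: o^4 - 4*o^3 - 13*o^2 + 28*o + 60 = (o + 2)*(o^3 - 6*o^2 - o + 30) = (o + 2)^2*(o^2 - 8*o + 15) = (o - 5)*(o + 2)^2*(o - 3)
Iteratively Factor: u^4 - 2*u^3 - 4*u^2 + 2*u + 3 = (u + 1)*(u^3 - 3*u^2 - u + 3) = (u + 1)^2*(u^2 - 4*u + 3) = (u - 1)*(u + 1)^2*(u - 3)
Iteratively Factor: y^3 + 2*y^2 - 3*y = (y)*(y^2 + 2*y - 3) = y*(y - 1)*(y + 3)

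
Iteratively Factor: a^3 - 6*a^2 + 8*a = (a - 4)*(a^2 - 2*a) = (a - 4)*(a - 2)*(a)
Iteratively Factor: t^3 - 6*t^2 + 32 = (t - 4)*(t^2 - 2*t - 8) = (t - 4)*(t + 2)*(t - 4)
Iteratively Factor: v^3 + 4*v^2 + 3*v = (v)*(v^2 + 4*v + 3) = v*(v + 1)*(v + 3)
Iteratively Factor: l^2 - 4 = (l + 2)*(l - 2)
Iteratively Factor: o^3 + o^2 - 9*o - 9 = (o + 1)*(o^2 - 9) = (o + 1)*(o + 3)*(o - 3)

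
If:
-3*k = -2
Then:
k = 2/3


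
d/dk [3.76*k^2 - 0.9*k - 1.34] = 7.52*k - 0.9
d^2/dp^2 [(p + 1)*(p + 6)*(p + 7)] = 6*p + 28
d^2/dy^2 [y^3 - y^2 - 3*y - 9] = 6*y - 2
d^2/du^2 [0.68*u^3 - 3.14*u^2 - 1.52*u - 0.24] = 4.08*u - 6.28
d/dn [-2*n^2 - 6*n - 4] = -4*n - 6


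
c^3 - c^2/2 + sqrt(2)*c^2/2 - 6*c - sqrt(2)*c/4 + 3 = (c - 1/2)*(c - 3*sqrt(2)/2)*(c + 2*sqrt(2))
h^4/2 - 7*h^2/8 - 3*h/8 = h*(h/2 + 1/2)*(h - 3/2)*(h + 1/2)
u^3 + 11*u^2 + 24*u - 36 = (u - 1)*(u + 6)^2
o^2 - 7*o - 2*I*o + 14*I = (o - 7)*(o - 2*I)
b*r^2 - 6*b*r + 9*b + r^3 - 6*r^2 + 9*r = (b + r)*(r - 3)^2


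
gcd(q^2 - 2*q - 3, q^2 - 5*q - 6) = q + 1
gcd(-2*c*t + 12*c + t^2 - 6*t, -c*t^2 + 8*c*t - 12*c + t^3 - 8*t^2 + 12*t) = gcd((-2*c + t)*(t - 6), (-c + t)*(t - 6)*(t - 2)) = t - 6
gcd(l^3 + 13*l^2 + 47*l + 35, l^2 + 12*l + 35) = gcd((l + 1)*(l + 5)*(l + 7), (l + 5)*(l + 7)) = l^2 + 12*l + 35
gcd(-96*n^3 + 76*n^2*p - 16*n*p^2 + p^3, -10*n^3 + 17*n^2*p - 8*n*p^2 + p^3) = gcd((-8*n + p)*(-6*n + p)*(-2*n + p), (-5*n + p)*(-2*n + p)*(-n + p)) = -2*n + p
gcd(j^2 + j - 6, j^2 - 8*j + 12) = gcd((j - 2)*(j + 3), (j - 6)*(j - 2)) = j - 2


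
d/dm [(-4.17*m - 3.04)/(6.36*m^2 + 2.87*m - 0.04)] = (26.5212*m^2 + 38.6688*m + 8.8916)/(40.4496*m^4 + 36.5064*m^3 + 7.7281*m^2 - 0.2296*m + 0.0016)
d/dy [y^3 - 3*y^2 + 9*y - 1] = 3*y^2 - 6*y + 9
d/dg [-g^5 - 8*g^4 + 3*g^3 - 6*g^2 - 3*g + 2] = -5*g^4 - 32*g^3 + 9*g^2 - 12*g - 3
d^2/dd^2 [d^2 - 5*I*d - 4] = 2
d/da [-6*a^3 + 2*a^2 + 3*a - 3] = -18*a^2 + 4*a + 3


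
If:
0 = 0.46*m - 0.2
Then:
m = 0.43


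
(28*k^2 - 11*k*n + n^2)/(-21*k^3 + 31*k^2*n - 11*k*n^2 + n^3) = (-4*k + n)/(3*k^2 - 4*k*n + n^2)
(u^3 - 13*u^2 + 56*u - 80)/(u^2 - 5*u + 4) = (u^2 - 9*u + 20)/(u - 1)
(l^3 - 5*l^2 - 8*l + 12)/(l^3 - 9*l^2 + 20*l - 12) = (l + 2)/(l - 2)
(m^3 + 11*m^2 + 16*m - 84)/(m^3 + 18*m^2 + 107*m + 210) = (m - 2)/(m + 5)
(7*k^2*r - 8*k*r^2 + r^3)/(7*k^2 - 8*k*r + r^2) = r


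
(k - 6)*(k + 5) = k^2 - k - 30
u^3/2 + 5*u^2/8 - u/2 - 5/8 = (u/2 + 1/2)*(u - 1)*(u + 5/4)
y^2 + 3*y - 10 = (y - 2)*(y + 5)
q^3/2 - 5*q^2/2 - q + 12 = (q/2 + 1)*(q - 4)*(q - 3)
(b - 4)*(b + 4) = b^2 - 16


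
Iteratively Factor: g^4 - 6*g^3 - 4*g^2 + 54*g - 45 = (g - 5)*(g^3 - g^2 - 9*g + 9) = (g - 5)*(g + 3)*(g^2 - 4*g + 3) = (g - 5)*(g - 3)*(g + 3)*(g - 1)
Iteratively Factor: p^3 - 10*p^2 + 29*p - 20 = (p - 1)*(p^2 - 9*p + 20) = (p - 5)*(p - 1)*(p - 4)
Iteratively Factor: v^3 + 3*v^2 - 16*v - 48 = (v + 4)*(v^2 - v - 12) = (v - 4)*(v + 4)*(v + 3)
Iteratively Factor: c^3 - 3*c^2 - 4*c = (c)*(c^2 - 3*c - 4) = c*(c + 1)*(c - 4)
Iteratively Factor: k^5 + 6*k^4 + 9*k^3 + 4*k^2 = (k + 4)*(k^4 + 2*k^3 + k^2) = k*(k + 4)*(k^3 + 2*k^2 + k) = k^2*(k + 4)*(k^2 + 2*k + 1) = k^2*(k + 1)*(k + 4)*(k + 1)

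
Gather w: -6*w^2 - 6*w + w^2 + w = -5*w^2 - 5*w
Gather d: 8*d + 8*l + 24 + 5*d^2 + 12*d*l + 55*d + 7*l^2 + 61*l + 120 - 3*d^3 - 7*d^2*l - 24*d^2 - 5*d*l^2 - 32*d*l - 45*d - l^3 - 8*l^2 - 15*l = -3*d^3 + d^2*(-7*l - 19) + d*(-5*l^2 - 20*l + 18) - l^3 - l^2 + 54*l + 144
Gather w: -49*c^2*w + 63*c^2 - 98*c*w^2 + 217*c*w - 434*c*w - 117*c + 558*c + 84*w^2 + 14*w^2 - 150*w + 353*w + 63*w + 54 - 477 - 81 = 63*c^2 + 441*c + w^2*(98 - 98*c) + w*(-49*c^2 - 217*c + 266) - 504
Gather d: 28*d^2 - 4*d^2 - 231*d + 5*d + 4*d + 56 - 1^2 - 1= 24*d^2 - 222*d + 54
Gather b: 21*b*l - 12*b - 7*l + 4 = b*(21*l - 12) - 7*l + 4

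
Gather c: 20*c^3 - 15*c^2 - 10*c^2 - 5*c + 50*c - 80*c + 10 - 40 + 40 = 20*c^3 - 25*c^2 - 35*c + 10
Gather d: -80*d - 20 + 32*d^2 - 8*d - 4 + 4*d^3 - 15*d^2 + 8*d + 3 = 4*d^3 + 17*d^2 - 80*d - 21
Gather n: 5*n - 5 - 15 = 5*n - 20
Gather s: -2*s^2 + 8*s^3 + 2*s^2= 8*s^3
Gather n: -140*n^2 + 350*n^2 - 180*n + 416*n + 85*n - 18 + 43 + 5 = 210*n^2 + 321*n + 30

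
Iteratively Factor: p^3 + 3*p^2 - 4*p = (p)*(p^2 + 3*p - 4) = p*(p + 4)*(p - 1)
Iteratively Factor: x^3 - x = (x + 1)*(x^2 - x) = (x - 1)*(x + 1)*(x)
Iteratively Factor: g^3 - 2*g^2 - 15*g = (g - 5)*(g^2 + 3*g) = (g - 5)*(g + 3)*(g)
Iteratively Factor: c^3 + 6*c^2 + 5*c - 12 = (c - 1)*(c^2 + 7*c + 12) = (c - 1)*(c + 3)*(c + 4)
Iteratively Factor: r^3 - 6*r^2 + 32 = (r - 4)*(r^2 - 2*r - 8) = (r - 4)*(r + 2)*(r - 4)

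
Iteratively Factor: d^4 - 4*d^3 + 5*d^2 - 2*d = (d - 1)*(d^3 - 3*d^2 + 2*d) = (d - 2)*(d - 1)*(d^2 - d) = (d - 2)*(d - 1)^2*(d)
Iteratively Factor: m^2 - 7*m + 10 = (m - 2)*(m - 5)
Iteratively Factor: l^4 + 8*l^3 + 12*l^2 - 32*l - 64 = (l + 4)*(l^3 + 4*l^2 - 4*l - 16) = (l + 4)^2*(l^2 - 4) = (l - 2)*(l + 4)^2*(l + 2)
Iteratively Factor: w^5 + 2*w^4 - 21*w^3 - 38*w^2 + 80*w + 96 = (w + 4)*(w^4 - 2*w^3 - 13*w^2 + 14*w + 24) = (w + 1)*(w + 4)*(w^3 - 3*w^2 - 10*w + 24) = (w - 2)*(w + 1)*(w + 4)*(w^2 - w - 12) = (w - 4)*(w - 2)*(w + 1)*(w + 4)*(w + 3)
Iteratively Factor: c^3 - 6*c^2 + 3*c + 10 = (c + 1)*(c^2 - 7*c + 10) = (c - 2)*(c + 1)*(c - 5)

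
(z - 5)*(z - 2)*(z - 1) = z^3 - 8*z^2 + 17*z - 10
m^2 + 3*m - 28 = (m - 4)*(m + 7)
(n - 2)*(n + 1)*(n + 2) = n^3 + n^2 - 4*n - 4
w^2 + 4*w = w*(w + 4)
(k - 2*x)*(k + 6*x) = k^2 + 4*k*x - 12*x^2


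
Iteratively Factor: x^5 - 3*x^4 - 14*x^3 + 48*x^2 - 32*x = (x - 2)*(x^4 - x^3 - 16*x^2 + 16*x) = x*(x - 2)*(x^3 - x^2 - 16*x + 16) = x*(x - 4)*(x - 2)*(x^2 + 3*x - 4) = x*(x - 4)*(x - 2)*(x - 1)*(x + 4)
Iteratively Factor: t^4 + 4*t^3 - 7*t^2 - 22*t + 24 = (t - 1)*(t^3 + 5*t^2 - 2*t - 24) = (t - 1)*(t + 3)*(t^2 + 2*t - 8) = (t - 2)*(t - 1)*(t + 3)*(t + 4)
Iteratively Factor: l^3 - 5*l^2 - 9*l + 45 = (l + 3)*(l^2 - 8*l + 15) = (l - 3)*(l + 3)*(l - 5)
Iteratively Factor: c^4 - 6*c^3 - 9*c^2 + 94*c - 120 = (c - 3)*(c^3 - 3*c^2 - 18*c + 40) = (c - 5)*(c - 3)*(c^2 + 2*c - 8) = (c - 5)*(c - 3)*(c - 2)*(c + 4)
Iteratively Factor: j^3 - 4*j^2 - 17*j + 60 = (j + 4)*(j^2 - 8*j + 15) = (j - 3)*(j + 4)*(j - 5)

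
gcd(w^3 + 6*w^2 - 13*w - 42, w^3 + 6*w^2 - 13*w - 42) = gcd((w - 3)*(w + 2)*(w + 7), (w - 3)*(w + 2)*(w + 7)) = w^3 + 6*w^2 - 13*w - 42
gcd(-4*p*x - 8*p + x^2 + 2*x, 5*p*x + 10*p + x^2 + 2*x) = x + 2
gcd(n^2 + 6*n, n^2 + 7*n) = n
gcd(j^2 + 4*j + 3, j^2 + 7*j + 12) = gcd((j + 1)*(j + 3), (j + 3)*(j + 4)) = j + 3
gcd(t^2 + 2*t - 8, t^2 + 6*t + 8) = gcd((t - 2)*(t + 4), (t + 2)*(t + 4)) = t + 4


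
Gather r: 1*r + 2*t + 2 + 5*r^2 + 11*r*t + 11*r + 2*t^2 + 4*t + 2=5*r^2 + r*(11*t + 12) + 2*t^2 + 6*t + 4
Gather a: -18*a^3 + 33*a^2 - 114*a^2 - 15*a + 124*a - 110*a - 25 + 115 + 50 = -18*a^3 - 81*a^2 - a + 140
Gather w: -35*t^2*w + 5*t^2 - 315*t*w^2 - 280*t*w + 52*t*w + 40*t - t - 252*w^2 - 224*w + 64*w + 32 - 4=5*t^2 + 39*t + w^2*(-315*t - 252) + w*(-35*t^2 - 228*t - 160) + 28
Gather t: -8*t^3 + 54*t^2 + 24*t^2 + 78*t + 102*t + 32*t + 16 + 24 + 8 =-8*t^3 + 78*t^2 + 212*t + 48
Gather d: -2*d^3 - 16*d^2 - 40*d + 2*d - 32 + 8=-2*d^3 - 16*d^2 - 38*d - 24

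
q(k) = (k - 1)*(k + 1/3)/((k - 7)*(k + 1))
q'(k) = -(k - 1)*(k + 1/3)/((k - 7)*(k + 1)^2) + (k - 1)/((k - 7)*(k + 1)) + (k + 1/3)/((k - 7)*(k + 1)) - (k - 1)*(k + 1/3)/((k - 7)^2*(k + 1)) = 8*(-2*k^2 - 5*k + 1)/(3*(k^4 - 12*k^3 + 22*k^2 + 84*k + 49))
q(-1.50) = 0.69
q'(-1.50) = 0.59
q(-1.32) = 0.86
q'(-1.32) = 1.55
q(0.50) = 0.04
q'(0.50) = -0.06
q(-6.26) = 0.62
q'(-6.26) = -0.03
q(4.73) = -1.45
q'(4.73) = -1.06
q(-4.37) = 0.57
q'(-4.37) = -0.03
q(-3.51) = 0.54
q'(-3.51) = -0.02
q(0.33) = 0.05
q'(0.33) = -0.03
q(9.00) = 3.73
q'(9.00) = -1.37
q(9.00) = 3.73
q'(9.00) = -1.37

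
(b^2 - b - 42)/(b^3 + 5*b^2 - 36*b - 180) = (b - 7)/(b^2 - b - 30)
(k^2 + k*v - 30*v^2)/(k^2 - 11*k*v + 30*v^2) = (-k - 6*v)/(-k + 6*v)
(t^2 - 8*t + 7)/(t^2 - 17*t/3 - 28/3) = 3*(t - 1)/(3*t + 4)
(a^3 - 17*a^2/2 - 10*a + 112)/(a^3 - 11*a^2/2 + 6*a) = (2*a^2 - 9*a - 56)/(a*(2*a - 3))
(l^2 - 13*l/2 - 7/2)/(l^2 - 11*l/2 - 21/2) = (2*l + 1)/(2*l + 3)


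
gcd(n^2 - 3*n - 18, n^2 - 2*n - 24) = n - 6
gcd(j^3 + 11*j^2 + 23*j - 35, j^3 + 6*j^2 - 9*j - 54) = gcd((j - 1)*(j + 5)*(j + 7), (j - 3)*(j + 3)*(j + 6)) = 1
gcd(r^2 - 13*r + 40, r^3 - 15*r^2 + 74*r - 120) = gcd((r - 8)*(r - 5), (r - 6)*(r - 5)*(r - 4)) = r - 5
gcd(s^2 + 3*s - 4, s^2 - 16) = s + 4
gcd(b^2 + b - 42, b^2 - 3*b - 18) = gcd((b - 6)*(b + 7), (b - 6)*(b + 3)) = b - 6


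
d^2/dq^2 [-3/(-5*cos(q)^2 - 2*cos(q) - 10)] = 3*(-200*sin(q)^4 - 292*sin(q)^2 + 115*cos(q) - 15*cos(3*q) + 308)/(2*(-5*sin(q)^2 + 2*cos(q) + 15)^3)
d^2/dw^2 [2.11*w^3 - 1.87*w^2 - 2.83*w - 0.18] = 12.66*w - 3.74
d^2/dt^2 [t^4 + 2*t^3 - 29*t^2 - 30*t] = 12*t^2 + 12*t - 58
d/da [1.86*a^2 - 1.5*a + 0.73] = 3.72*a - 1.5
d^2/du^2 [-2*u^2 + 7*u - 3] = -4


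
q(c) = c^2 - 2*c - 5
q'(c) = 2*c - 2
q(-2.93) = 9.44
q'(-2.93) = -7.86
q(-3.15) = 11.22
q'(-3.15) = -8.30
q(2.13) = -4.72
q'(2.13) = 2.26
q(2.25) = -4.44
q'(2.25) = 2.50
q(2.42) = -3.98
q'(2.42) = 2.84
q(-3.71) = 16.18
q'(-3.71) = -9.42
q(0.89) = -5.99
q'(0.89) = -0.22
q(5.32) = 12.66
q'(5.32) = 8.64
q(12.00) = 115.00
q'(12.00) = 22.00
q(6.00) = 19.00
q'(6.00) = 10.00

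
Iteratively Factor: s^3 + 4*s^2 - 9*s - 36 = (s + 4)*(s^2 - 9) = (s + 3)*(s + 4)*(s - 3)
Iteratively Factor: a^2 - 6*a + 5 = (a - 5)*(a - 1)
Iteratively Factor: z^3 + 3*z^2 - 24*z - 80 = (z + 4)*(z^2 - z - 20) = (z - 5)*(z + 4)*(z + 4)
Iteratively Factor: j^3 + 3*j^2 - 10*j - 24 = (j + 2)*(j^2 + j - 12) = (j + 2)*(j + 4)*(j - 3)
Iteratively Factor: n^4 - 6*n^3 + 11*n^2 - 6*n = (n - 1)*(n^3 - 5*n^2 + 6*n) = (n - 2)*(n - 1)*(n^2 - 3*n) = (n - 3)*(n - 2)*(n - 1)*(n)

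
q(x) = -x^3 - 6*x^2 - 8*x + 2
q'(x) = -3*x^2 - 12*x - 8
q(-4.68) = 10.53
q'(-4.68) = -17.55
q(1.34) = -21.90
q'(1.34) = -29.47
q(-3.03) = -1.03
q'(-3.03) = 0.82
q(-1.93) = 2.28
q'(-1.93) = 3.99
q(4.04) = -194.19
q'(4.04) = -105.44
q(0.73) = -7.43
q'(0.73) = -18.36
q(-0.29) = 3.84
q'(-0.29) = -4.77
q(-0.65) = 4.94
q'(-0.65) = -1.47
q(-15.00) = 2147.00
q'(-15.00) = -503.00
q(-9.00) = 317.00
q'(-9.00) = -143.00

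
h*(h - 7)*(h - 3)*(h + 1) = h^4 - 9*h^3 + 11*h^2 + 21*h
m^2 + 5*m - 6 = (m - 1)*(m + 6)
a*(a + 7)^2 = a^3 + 14*a^2 + 49*a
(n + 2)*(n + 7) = n^2 + 9*n + 14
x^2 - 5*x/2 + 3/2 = (x - 3/2)*(x - 1)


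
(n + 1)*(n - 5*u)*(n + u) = n^3 - 4*n^2*u + n^2 - 5*n*u^2 - 4*n*u - 5*u^2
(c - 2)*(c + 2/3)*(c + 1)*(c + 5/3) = c^4 + 4*c^3/3 - 29*c^2/9 - 52*c/9 - 20/9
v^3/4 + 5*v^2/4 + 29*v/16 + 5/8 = (v/4 + 1/2)*(v + 1/2)*(v + 5/2)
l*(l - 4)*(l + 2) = l^3 - 2*l^2 - 8*l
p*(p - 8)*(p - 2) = p^3 - 10*p^2 + 16*p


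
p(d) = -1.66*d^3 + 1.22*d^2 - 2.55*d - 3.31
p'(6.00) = -167.19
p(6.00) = -333.25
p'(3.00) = -40.05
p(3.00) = -44.80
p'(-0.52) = -5.17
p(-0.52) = -1.42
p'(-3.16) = -59.99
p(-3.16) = 69.31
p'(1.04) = -5.40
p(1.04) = -6.51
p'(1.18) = -6.60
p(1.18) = -7.35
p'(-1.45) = -16.56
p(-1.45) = 8.01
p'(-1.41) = -15.89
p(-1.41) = 7.36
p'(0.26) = -2.25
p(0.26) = -3.92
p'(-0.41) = -4.39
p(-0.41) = -1.95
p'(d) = -4.98*d^2 + 2.44*d - 2.55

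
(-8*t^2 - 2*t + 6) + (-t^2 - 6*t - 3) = -9*t^2 - 8*t + 3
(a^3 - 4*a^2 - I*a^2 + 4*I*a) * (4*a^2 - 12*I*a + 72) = 4*a^5 - 16*a^4 - 16*I*a^4 + 60*a^3 + 64*I*a^3 - 240*a^2 - 72*I*a^2 + 288*I*a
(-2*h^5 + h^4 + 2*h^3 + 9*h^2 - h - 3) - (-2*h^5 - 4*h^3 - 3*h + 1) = h^4 + 6*h^3 + 9*h^2 + 2*h - 4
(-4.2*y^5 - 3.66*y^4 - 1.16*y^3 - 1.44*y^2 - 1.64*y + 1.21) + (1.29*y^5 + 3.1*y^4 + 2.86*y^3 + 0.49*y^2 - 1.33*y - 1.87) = -2.91*y^5 - 0.56*y^4 + 1.7*y^3 - 0.95*y^2 - 2.97*y - 0.66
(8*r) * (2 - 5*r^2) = -40*r^3 + 16*r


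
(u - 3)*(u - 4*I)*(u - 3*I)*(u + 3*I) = u^4 - 3*u^3 - 4*I*u^3 + 9*u^2 + 12*I*u^2 - 27*u - 36*I*u + 108*I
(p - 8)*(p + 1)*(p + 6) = p^3 - p^2 - 50*p - 48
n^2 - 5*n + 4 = (n - 4)*(n - 1)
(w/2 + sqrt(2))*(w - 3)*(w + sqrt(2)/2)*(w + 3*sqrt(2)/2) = w^4/2 - 3*w^3/2 + 2*sqrt(2)*w^3 - 6*sqrt(2)*w^2 + 19*w^2/4 - 57*w/4 + 3*sqrt(2)*w/2 - 9*sqrt(2)/2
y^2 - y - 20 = (y - 5)*(y + 4)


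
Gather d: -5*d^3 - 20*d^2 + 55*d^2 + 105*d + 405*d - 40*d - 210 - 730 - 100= -5*d^3 + 35*d^2 + 470*d - 1040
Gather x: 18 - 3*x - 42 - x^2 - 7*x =-x^2 - 10*x - 24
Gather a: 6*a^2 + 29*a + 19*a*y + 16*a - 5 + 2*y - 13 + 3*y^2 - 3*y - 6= 6*a^2 + a*(19*y + 45) + 3*y^2 - y - 24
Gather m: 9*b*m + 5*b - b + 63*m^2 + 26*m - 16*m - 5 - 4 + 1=4*b + 63*m^2 + m*(9*b + 10) - 8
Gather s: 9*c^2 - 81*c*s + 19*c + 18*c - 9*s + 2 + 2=9*c^2 + 37*c + s*(-81*c - 9) + 4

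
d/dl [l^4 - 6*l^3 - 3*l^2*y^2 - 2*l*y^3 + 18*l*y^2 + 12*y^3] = 4*l^3 - 18*l^2 - 6*l*y^2 - 2*y^3 + 18*y^2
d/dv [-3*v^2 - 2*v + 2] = -6*v - 2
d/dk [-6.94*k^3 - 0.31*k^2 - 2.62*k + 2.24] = -20.82*k^2 - 0.62*k - 2.62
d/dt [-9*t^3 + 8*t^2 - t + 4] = -27*t^2 + 16*t - 1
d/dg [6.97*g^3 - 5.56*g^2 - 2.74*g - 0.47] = 20.91*g^2 - 11.12*g - 2.74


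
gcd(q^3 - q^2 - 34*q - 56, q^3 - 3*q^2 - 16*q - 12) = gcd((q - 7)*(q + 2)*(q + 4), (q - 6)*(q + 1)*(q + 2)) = q + 2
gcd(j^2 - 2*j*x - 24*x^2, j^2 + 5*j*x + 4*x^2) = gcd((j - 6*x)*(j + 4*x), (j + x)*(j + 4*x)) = j + 4*x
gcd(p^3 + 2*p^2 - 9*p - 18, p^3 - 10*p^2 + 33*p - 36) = p - 3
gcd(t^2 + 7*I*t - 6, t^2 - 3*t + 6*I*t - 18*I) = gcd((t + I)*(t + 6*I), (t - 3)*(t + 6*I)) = t + 6*I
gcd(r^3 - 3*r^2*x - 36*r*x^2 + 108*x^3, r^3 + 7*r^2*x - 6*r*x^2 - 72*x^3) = -r^2 - 3*r*x + 18*x^2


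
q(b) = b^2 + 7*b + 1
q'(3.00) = 13.00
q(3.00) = 31.00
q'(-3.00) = 1.00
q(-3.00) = -11.00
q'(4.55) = 16.10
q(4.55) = 53.55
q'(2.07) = 11.14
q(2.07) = 19.77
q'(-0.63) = 5.74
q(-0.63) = -3.01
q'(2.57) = 12.14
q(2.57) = 25.59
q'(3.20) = 13.40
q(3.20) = 33.64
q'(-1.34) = 4.32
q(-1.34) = -6.58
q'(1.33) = 9.66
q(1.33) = 12.08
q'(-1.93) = 3.14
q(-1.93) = -8.79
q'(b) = 2*b + 7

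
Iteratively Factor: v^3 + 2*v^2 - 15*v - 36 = (v + 3)*(v^2 - v - 12) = (v + 3)^2*(v - 4)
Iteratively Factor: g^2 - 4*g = (g)*(g - 4)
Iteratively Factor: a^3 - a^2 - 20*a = (a)*(a^2 - a - 20) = a*(a - 5)*(a + 4)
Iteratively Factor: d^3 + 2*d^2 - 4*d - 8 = (d + 2)*(d^2 - 4) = (d + 2)^2*(d - 2)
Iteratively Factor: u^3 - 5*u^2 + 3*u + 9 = (u - 3)*(u^2 - 2*u - 3) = (u - 3)*(u + 1)*(u - 3)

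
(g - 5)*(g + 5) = g^2 - 25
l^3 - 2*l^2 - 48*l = l*(l - 8)*(l + 6)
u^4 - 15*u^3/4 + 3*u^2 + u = u*(u - 2)^2*(u + 1/4)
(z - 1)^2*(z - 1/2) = z^3 - 5*z^2/2 + 2*z - 1/2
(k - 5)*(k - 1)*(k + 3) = k^3 - 3*k^2 - 13*k + 15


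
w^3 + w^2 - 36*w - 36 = (w - 6)*(w + 1)*(w + 6)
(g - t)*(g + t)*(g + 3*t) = g^3 + 3*g^2*t - g*t^2 - 3*t^3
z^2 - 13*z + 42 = (z - 7)*(z - 6)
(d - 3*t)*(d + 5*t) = d^2 + 2*d*t - 15*t^2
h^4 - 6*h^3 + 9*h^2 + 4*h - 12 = (h - 3)*(h - 2)^2*(h + 1)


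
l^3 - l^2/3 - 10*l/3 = l*(l - 2)*(l + 5/3)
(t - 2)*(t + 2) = t^2 - 4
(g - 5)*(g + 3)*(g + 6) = g^3 + 4*g^2 - 27*g - 90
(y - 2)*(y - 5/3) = y^2 - 11*y/3 + 10/3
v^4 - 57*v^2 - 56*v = v*(v - 8)*(v + 1)*(v + 7)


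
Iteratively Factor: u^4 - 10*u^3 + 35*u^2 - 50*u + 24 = (u - 3)*(u^3 - 7*u^2 + 14*u - 8) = (u - 3)*(u - 1)*(u^2 - 6*u + 8) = (u - 3)*(u - 2)*(u - 1)*(u - 4)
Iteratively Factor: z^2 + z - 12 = (z + 4)*(z - 3)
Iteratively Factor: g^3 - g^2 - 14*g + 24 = (g + 4)*(g^2 - 5*g + 6) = (g - 2)*(g + 4)*(g - 3)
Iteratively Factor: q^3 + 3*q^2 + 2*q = (q)*(q^2 + 3*q + 2) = q*(q + 1)*(q + 2)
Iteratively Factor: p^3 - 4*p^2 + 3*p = (p)*(p^2 - 4*p + 3) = p*(p - 3)*(p - 1)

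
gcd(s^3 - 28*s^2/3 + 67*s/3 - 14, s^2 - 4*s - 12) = s - 6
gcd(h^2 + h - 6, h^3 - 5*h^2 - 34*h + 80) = h - 2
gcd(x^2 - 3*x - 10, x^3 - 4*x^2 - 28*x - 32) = x + 2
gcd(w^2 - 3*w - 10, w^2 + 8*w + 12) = w + 2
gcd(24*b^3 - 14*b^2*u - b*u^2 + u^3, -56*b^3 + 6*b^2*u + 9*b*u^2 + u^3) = -8*b^2 + 2*b*u + u^2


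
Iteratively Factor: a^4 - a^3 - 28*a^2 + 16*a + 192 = (a - 4)*(a^3 + 3*a^2 - 16*a - 48) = (a - 4)^2*(a^2 + 7*a + 12) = (a - 4)^2*(a + 4)*(a + 3)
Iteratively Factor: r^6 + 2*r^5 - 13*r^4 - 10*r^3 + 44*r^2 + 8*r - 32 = (r - 2)*(r^5 + 4*r^4 - 5*r^3 - 20*r^2 + 4*r + 16) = (r - 2)*(r + 2)*(r^4 + 2*r^3 - 9*r^2 - 2*r + 8) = (r - 2)*(r + 1)*(r + 2)*(r^3 + r^2 - 10*r + 8) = (r - 2)*(r + 1)*(r + 2)*(r + 4)*(r^2 - 3*r + 2) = (r - 2)^2*(r + 1)*(r + 2)*(r + 4)*(r - 1)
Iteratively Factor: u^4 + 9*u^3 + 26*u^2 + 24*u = (u + 4)*(u^3 + 5*u^2 + 6*u) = (u + 3)*(u + 4)*(u^2 + 2*u) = (u + 2)*(u + 3)*(u + 4)*(u)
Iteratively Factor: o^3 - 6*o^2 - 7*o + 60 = (o - 4)*(o^2 - 2*o - 15) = (o - 4)*(o + 3)*(o - 5)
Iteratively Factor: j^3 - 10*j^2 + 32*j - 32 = (j - 4)*(j^2 - 6*j + 8) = (j - 4)*(j - 2)*(j - 4)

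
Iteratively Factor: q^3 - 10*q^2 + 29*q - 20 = (q - 4)*(q^2 - 6*q + 5) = (q - 5)*(q - 4)*(q - 1)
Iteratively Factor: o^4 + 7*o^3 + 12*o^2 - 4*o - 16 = (o + 2)*(o^3 + 5*o^2 + 2*o - 8) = (o + 2)*(o + 4)*(o^2 + o - 2) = (o + 2)^2*(o + 4)*(o - 1)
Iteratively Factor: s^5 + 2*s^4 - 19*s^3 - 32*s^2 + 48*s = (s - 1)*(s^4 + 3*s^3 - 16*s^2 - 48*s) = (s - 1)*(s + 4)*(s^3 - s^2 - 12*s) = (s - 4)*(s - 1)*(s + 4)*(s^2 + 3*s) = (s - 4)*(s - 1)*(s + 3)*(s + 4)*(s)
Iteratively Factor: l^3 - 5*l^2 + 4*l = (l)*(l^2 - 5*l + 4) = l*(l - 1)*(l - 4)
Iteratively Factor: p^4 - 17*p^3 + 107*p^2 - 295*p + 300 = (p - 5)*(p^3 - 12*p^2 + 47*p - 60) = (p - 5)^2*(p^2 - 7*p + 12) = (p - 5)^2*(p - 3)*(p - 4)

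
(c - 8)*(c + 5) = c^2 - 3*c - 40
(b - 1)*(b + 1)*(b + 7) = b^3 + 7*b^2 - b - 7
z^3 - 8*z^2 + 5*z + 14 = (z - 7)*(z - 2)*(z + 1)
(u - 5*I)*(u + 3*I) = u^2 - 2*I*u + 15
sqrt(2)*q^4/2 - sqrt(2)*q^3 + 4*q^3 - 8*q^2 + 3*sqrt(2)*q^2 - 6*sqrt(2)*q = q*(q - 2)*(q + 3*sqrt(2))*(sqrt(2)*q/2 + 1)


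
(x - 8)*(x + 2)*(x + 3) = x^3 - 3*x^2 - 34*x - 48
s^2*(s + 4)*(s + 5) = s^4 + 9*s^3 + 20*s^2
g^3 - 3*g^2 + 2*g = g*(g - 2)*(g - 1)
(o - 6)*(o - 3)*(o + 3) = o^3 - 6*o^2 - 9*o + 54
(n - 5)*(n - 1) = n^2 - 6*n + 5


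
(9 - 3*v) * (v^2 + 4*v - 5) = -3*v^3 - 3*v^2 + 51*v - 45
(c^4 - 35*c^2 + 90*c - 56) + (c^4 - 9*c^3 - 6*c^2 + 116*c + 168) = 2*c^4 - 9*c^3 - 41*c^2 + 206*c + 112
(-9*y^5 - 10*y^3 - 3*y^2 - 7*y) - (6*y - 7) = -9*y^5 - 10*y^3 - 3*y^2 - 13*y + 7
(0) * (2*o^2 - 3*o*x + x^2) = 0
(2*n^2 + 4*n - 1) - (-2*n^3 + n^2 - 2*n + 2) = 2*n^3 + n^2 + 6*n - 3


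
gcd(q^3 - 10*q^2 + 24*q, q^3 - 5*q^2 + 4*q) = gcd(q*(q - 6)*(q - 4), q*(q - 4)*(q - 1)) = q^2 - 4*q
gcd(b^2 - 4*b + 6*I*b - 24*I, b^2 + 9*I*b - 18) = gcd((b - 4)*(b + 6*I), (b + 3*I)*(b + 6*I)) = b + 6*I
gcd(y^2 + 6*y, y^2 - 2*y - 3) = 1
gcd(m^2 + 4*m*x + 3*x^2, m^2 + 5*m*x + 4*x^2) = m + x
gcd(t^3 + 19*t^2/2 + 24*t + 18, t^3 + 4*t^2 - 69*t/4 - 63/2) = t^2 + 15*t/2 + 9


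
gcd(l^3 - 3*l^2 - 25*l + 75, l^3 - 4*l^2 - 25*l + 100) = l^2 - 25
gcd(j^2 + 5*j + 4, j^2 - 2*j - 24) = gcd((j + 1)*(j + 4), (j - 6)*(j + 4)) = j + 4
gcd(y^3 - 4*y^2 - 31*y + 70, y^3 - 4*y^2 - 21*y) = y - 7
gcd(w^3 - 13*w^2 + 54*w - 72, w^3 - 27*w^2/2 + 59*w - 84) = w^2 - 10*w + 24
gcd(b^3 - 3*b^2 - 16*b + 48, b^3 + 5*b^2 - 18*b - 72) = b - 4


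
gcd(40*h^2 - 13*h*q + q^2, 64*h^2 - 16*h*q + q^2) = -8*h + q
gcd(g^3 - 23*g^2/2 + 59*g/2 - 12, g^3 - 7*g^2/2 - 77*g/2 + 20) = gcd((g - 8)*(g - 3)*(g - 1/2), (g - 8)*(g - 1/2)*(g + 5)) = g^2 - 17*g/2 + 4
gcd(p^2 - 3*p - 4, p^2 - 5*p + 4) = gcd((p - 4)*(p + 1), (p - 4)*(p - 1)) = p - 4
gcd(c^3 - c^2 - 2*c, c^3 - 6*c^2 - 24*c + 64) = c - 2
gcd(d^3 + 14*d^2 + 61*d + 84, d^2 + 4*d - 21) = d + 7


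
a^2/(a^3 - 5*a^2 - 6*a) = a/(a^2 - 5*a - 6)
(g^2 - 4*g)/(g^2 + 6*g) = (g - 4)/(g + 6)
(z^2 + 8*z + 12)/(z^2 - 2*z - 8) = (z + 6)/(z - 4)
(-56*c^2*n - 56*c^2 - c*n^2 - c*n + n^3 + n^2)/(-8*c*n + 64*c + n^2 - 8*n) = (7*c*n + 7*c + n^2 + n)/(n - 8)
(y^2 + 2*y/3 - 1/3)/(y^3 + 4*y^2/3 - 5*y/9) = 3*(y + 1)/(y*(3*y + 5))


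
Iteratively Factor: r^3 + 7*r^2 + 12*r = (r + 3)*(r^2 + 4*r) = (r + 3)*(r + 4)*(r)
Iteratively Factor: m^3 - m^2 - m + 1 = (m - 1)*(m^2 - 1) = (m - 1)^2*(m + 1)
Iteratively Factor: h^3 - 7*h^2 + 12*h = (h)*(h^2 - 7*h + 12) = h*(h - 4)*(h - 3)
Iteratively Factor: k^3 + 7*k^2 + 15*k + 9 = (k + 3)*(k^2 + 4*k + 3) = (k + 3)^2*(k + 1)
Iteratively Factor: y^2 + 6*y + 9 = (y + 3)*(y + 3)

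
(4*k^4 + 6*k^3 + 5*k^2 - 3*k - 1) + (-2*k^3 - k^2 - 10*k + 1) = 4*k^4 + 4*k^3 + 4*k^2 - 13*k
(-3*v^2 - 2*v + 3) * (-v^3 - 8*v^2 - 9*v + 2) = 3*v^5 + 26*v^4 + 40*v^3 - 12*v^2 - 31*v + 6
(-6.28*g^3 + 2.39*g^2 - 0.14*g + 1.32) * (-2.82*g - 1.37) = 17.7096*g^4 + 1.8638*g^3 - 2.8795*g^2 - 3.5306*g - 1.8084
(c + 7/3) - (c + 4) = -5/3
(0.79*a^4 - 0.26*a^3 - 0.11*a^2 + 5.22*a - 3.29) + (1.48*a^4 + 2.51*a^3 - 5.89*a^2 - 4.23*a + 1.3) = 2.27*a^4 + 2.25*a^3 - 6.0*a^2 + 0.989999999999999*a - 1.99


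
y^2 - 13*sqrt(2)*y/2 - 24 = (y - 8*sqrt(2))*(y + 3*sqrt(2)/2)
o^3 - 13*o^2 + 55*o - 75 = (o - 5)^2*(o - 3)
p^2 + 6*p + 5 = (p + 1)*(p + 5)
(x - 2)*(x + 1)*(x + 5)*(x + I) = x^4 + 4*x^3 + I*x^3 - 7*x^2 + 4*I*x^2 - 10*x - 7*I*x - 10*I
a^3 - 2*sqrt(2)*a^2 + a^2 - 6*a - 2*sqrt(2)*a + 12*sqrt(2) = (a - 2)*(a + 3)*(a - 2*sqrt(2))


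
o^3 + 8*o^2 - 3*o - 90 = (o - 3)*(o + 5)*(o + 6)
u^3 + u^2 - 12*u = u*(u - 3)*(u + 4)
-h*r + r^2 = r*(-h + r)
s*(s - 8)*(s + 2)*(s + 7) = s^4 + s^3 - 58*s^2 - 112*s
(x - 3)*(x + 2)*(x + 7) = x^3 + 6*x^2 - 13*x - 42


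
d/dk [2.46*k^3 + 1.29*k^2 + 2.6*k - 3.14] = 7.38*k^2 + 2.58*k + 2.6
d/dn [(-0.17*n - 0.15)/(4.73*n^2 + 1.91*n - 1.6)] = (0.8041*n^2 + 1.419*n + 0.5585)/(22.3729*n^4 + 18.0686*n^3 - 11.4879*n^2 - 6.112*n + 2.56)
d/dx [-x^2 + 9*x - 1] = 9 - 2*x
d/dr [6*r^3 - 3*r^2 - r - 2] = 18*r^2 - 6*r - 1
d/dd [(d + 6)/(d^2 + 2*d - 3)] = (d^2 + 2*d - 2*(d + 1)*(d + 6) - 3)/(d^2 + 2*d - 3)^2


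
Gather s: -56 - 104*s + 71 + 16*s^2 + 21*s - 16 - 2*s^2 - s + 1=14*s^2 - 84*s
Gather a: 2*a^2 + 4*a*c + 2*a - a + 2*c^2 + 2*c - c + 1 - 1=2*a^2 + a*(4*c + 1) + 2*c^2 + c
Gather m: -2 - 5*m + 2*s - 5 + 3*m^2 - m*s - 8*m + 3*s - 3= 3*m^2 + m*(-s - 13) + 5*s - 10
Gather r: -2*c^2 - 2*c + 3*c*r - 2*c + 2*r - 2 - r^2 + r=-2*c^2 - 4*c - r^2 + r*(3*c + 3) - 2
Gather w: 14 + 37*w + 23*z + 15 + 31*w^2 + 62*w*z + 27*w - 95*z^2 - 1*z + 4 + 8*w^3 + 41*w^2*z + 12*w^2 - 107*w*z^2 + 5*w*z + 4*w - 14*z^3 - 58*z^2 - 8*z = 8*w^3 + w^2*(41*z + 43) + w*(-107*z^2 + 67*z + 68) - 14*z^3 - 153*z^2 + 14*z + 33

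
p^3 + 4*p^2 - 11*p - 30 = (p - 3)*(p + 2)*(p + 5)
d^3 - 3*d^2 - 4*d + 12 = (d - 3)*(d - 2)*(d + 2)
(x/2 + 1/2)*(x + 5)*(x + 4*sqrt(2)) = x^3/2 + 2*sqrt(2)*x^2 + 3*x^2 + 5*x/2 + 12*sqrt(2)*x + 10*sqrt(2)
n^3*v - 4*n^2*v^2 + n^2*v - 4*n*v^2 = n*(n - 4*v)*(n*v + v)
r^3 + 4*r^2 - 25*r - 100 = (r - 5)*(r + 4)*(r + 5)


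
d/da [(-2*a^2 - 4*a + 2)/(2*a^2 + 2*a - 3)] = 4*(a^2 + a + 2)/(4*a^4 + 8*a^3 - 8*a^2 - 12*a + 9)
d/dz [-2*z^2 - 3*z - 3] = -4*z - 3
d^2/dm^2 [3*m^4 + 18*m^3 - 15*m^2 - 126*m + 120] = 36*m^2 + 108*m - 30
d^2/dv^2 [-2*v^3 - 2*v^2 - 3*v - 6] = -12*v - 4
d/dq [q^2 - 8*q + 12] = 2*q - 8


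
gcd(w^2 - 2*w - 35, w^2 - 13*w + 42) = w - 7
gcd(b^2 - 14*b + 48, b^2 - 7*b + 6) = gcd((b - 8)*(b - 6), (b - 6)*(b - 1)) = b - 6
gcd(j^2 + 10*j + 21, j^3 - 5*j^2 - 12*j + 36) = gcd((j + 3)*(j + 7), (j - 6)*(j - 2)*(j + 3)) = j + 3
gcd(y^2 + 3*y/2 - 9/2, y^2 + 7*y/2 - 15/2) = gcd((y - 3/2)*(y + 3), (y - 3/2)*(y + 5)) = y - 3/2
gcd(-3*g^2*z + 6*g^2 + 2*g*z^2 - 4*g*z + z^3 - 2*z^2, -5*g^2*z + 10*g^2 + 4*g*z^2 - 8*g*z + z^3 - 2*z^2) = -g*z + 2*g + z^2 - 2*z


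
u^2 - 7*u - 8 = (u - 8)*(u + 1)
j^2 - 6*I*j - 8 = (j - 4*I)*(j - 2*I)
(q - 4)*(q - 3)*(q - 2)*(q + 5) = q^4 - 4*q^3 - 19*q^2 + 106*q - 120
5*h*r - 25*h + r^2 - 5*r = (5*h + r)*(r - 5)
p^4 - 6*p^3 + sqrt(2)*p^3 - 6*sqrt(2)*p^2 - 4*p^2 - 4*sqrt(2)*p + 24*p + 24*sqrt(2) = (p - 6)*(p - 2)*(p + 2)*(p + sqrt(2))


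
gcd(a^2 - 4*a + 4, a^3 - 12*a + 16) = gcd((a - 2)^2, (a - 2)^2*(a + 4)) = a^2 - 4*a + 4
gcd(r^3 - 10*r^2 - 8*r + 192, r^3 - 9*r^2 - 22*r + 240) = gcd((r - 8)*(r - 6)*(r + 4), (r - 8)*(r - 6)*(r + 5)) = r^2 - 14*r + 48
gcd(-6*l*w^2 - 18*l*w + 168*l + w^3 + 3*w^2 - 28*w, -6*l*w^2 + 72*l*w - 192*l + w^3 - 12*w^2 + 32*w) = -6*l*w + 24*l + w^2 - 4*w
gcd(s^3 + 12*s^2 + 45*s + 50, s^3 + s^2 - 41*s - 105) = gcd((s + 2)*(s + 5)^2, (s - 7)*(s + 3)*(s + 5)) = s + 5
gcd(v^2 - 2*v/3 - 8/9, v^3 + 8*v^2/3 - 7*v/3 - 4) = v - 4/3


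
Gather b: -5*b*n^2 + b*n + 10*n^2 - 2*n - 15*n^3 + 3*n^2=b*(-5*n^2 + n) - 15*n^3 + 13*n^2 - 2*n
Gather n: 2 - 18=-16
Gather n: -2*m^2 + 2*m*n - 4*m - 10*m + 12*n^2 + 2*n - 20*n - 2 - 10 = -2*m^2 - 14*m + 12*n^2 + n*(2*m - 18) - 12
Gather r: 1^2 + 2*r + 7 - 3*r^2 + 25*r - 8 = -3*r^2 + 27*r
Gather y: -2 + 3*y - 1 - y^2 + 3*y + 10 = -y^2 + 6*y + 7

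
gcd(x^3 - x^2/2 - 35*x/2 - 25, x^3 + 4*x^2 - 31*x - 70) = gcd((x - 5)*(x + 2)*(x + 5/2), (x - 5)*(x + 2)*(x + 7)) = x^2 - 3*x - 10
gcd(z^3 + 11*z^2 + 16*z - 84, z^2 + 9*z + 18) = z + 6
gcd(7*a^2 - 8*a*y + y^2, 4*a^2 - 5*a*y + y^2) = -a + y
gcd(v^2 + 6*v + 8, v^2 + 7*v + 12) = v + 4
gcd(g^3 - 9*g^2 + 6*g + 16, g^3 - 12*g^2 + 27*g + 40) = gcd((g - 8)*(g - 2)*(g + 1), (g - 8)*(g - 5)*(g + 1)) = g^2 - 7*g - 8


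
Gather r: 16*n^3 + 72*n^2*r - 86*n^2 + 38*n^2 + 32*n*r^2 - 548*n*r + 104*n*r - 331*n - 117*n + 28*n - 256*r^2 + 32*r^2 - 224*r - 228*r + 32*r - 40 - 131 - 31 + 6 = 16*n^3 - 48*n^2 - 420*n + r^2*(32*n - 224) + r*(72*n^2 - 444*n - 420) - 196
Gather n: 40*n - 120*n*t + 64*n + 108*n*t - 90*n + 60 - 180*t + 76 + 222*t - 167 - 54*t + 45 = n*(14 - 12*t) - 12*t + 14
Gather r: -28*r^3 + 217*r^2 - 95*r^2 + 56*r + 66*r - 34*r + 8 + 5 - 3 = -28*r^3 + 122*r^2 + 88*r + 10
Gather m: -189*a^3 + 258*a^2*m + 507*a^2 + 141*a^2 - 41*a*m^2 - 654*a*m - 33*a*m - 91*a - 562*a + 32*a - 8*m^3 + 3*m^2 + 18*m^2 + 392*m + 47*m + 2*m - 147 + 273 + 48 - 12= -189*a^3 + 648*a^2 - 621*a - 8*m^3 + m^2*(21 - 41*a) + m*(258*a^2 - 687*a + 441) + 162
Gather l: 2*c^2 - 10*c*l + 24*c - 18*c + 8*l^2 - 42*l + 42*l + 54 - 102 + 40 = 2*c^2 - 10*c*l + 6*c + 8*l^2 - 8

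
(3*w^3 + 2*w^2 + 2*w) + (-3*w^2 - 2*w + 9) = 3*w^3 - w^2 + 9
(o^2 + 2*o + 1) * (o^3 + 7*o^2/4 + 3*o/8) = o^5 + 15*o^4/4 + 39*o^3/8 + 5*o^2/2 + 3*o/8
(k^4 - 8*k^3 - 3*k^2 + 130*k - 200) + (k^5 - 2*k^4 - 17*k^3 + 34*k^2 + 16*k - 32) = k^5 - k^4 - 25*k^3 + 31*k^2 + 146*k - 232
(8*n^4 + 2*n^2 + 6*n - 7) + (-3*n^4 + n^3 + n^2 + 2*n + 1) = 5*n^4 + n^3 + 3*n^2 + 8*n - 6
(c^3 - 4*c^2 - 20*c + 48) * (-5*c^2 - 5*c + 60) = -5*c^5 + 15*c^4 + 180*c^3 - 380*c^2 - 1440*c + 2880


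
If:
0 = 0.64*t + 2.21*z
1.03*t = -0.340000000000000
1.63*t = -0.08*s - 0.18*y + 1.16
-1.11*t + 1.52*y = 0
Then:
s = 21.77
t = -0.33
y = -0.24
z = 0.10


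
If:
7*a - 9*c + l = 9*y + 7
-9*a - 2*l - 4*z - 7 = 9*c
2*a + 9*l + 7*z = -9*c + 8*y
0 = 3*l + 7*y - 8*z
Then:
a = 41*z/376 - 21/94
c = -2371*z/3384 - 63/94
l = 249*z/376 + 49/94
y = 323*z/376 - 21/94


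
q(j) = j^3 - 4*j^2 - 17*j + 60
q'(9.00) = 154.00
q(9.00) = 312.00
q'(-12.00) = 511.00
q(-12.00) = -2040.00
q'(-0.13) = -15.91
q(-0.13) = 62.14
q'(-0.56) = -11.58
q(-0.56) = 68.09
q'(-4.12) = 66.88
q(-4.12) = -7.79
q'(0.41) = -19.78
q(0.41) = 52.43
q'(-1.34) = -0.89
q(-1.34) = 73.19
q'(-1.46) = 1.07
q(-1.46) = 73.18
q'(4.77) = 13.10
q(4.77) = -3.57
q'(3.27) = -11.08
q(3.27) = -3.40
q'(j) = 3*j^2 - 8*j - 17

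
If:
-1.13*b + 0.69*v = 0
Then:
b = 0.610619469026549*v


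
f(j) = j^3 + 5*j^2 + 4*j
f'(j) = 3*j^2 + 10*j + 4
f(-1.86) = 3.42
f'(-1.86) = -4.22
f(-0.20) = -0.61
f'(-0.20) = 2.12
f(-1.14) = 0.46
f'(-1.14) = -3.50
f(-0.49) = -0.88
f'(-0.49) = -0.18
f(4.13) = 172.25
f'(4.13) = 96.47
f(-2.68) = 5.94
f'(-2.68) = -1.25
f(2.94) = 80.39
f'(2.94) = 59.33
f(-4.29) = -4.09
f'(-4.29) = 16.31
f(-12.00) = -1056.00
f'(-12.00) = 316.00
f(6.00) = 420.00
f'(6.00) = 172.00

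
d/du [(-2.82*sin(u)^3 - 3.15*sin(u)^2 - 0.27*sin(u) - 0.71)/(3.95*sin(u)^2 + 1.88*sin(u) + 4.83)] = (-11.139*sin(u)^4 - 10.6032*sin(u)^3 - 45.7173*sin(u)^2 - 24.82*sin(u) + 0.0306999999999997)*cos(u)/(15.6025*sin(u)^4 + 14.852*sin(u)^3 + 41.6914*sin(u)^2 + 18.1608*sin(u) + 23.3289)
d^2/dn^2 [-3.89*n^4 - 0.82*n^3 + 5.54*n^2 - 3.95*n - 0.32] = -46.68*n^2 - 4.92*n + 11.08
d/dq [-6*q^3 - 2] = -18*q^2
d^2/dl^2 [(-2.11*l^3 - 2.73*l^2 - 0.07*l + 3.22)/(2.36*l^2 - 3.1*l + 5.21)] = (1.4210854715202e-14*l^5 - 2.1316282072803e-14*l^4 - 29.391872*l^3 + 513.47826*l^2 - 479.825274*l - 167.76319)/(13.144256*l^6 - 51.79728*l^5 + 155.091648*l^4 - 258.48916*l^3 + 342.384528*l^2 - 252.44013*l + 141.420761)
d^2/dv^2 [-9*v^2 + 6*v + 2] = -18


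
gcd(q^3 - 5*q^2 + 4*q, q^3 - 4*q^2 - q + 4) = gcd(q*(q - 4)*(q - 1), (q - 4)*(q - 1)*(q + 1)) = q^2 - 5*q + 4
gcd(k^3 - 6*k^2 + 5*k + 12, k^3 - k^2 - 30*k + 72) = k^2 - 7*k + 12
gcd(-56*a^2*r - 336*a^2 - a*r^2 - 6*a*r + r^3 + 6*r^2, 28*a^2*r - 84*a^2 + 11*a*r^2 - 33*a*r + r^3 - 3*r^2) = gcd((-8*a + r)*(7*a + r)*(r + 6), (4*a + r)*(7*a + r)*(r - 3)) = 7*a + r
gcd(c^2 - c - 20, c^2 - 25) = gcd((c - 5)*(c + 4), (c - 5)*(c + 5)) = c - 5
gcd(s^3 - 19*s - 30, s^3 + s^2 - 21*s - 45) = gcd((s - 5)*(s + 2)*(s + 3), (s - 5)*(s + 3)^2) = s^2 - 2*s - 15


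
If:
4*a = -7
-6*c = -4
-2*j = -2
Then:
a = -7/4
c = 2/3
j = 1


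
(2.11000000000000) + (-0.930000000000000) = 1.18000000000000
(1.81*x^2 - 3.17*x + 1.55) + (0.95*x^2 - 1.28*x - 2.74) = 2.76*x^2 - 4.45*x - 1.19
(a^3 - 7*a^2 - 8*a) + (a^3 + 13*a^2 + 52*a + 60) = 2*a^3 + 6*a^2 + 44*a + 60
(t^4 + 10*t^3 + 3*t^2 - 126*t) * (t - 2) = t^5 + 8*t^4 - 17*t^3 - 132*t^2 + 252*t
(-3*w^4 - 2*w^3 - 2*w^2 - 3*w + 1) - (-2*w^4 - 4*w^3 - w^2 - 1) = -w^4 + 2*w^3 - w^2 - 3*w + 2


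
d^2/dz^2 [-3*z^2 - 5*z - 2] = -6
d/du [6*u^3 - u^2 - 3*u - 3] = 18*u^2 - 2*u - 3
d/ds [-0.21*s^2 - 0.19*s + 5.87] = -0.42*s - 0.19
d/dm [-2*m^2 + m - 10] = 1 - 4*m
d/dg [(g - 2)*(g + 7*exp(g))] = g + (g - 2)*(7*exp(g) + 1) + 7*exp(g)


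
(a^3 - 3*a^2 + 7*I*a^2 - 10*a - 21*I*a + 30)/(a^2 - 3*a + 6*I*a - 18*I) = (a^2 + 7*I*a - 10)/(a + 6*I)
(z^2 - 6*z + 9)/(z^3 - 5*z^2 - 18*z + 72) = (z - 3)/(z^2 - 2*z - 24)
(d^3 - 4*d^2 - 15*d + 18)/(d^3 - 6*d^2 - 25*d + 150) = (d^2 + 2*d - 3)/(d^2 - 25)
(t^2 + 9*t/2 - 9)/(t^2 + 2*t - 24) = (t - 3/2)/(t - 4)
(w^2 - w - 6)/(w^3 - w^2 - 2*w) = (-w^2 + w + 6)/(w*(-w^2 + w + 2))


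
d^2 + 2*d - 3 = (d - 1)*(d + 3)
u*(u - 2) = u^2 - 2*u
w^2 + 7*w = w*(w + 7)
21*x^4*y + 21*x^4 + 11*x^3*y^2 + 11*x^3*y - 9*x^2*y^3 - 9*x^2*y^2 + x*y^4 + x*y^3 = (-7*x + y)*(-3*x + y)*(x + y)*(x*y + x)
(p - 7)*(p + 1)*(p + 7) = p^3 + p^2 - 49*p - 49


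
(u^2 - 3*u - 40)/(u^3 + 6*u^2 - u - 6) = (u^2 - 3*u - 40)/(u^3 + 6*u^2 - u - 6)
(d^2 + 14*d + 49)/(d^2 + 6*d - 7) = (d + 7)/(d - 1)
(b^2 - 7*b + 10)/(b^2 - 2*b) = (b - 5)/b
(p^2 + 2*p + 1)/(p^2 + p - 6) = (p^2 + 2*p + 1)/(p^2 + p - 6)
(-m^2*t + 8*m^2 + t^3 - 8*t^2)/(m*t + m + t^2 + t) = (-m*t + 8*m + t^2 - 8*t)/(t + 1)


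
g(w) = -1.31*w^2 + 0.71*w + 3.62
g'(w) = 0.71 - 2.62*w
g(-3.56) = -15.51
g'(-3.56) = 10.04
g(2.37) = -2.06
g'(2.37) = -5.50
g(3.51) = -10.03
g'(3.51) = -8.49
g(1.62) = 1.33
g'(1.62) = -3.53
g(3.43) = -9.36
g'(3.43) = -8.28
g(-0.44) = 3.05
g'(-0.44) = 1.86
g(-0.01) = 3.61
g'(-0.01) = 0.74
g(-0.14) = 3.49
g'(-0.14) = 1.08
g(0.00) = 3.62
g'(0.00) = 0.71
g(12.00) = -176.50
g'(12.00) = -30.73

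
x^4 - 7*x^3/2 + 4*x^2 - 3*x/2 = x*(x - 3/2)*(x - 1)^2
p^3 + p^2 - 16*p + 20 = (p - 2)^2*(p + 5)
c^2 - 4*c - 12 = (c - 6)*(c + 2)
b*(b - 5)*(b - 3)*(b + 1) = b^4 - 7*b^3 + 7*b^2 + 15*b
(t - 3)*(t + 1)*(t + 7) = t^3 + 5*t^2 - 17*t - 21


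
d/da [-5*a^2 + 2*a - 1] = 2 - 10*a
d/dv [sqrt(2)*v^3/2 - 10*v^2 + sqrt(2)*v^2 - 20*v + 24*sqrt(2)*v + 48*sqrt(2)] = 3*sqrt(2)*v^2/2 - 20*v + 2*sqrt(2)*v - 20 + 24*sqrt(2)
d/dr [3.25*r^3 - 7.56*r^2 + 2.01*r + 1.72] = 9.75*r^2 - 15.12*r + 2.01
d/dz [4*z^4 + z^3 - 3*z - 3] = 16*z^3 + 3*z^2 - 3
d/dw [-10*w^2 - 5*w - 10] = -20*w - 5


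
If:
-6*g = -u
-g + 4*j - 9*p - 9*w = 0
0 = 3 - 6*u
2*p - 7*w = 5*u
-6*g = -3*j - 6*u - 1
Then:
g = 1/12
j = -7/6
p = -43/324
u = 1/2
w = -32/81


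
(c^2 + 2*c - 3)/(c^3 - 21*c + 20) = (c + 3)/(c^2 + c - 20)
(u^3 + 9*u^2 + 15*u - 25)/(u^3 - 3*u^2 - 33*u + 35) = (u + 5)/(u - 7)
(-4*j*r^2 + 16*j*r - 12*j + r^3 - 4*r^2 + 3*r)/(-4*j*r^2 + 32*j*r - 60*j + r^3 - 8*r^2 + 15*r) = (r - 1)/(r - 5)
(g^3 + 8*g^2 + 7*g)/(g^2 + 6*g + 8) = g*(g^2 + 8*g + 7)/(g^2 + 6*g + 8)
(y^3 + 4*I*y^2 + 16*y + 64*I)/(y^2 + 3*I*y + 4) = (y^2 + 16)/(y - I)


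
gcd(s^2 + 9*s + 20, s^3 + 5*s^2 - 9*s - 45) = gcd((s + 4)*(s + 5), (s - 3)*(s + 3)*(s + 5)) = s + 5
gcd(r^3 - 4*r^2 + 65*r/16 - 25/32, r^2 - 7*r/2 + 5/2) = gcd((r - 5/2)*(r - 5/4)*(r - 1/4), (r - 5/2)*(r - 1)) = r - 5/2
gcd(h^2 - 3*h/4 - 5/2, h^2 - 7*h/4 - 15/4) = h + 5/4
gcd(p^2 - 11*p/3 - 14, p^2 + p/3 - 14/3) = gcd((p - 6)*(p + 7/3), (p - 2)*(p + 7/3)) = p + 7/3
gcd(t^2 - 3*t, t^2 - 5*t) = t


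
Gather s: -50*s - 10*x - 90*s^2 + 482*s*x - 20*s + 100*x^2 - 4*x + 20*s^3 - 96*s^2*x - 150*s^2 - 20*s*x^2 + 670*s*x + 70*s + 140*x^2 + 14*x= 20*s^3 + s^2*(-96*x - 240) + s*(-20*x^2 + 1152*x) + 240*x^2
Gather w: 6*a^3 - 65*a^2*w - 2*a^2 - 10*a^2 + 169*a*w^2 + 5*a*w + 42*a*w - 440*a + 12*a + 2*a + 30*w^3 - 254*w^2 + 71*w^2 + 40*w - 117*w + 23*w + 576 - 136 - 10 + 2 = 6*a^3 - 12*a^2 - 426*a + 30*w^3 + w^2*(169*a - 183) + w*(-65*a^2 + 47*a - 54) + 432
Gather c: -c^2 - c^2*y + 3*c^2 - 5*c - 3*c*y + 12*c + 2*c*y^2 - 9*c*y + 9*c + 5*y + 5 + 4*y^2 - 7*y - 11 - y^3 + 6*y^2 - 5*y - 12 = c^2*(2 - y) + c*(2*y^2 - 12*y + 16) - y^3 + 10*y^2 - 7*y - 18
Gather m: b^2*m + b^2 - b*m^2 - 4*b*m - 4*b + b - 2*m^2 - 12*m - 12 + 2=b^2 - 3*b + m^2*(-b - 2) + m*(b^2 - 4*b - 12) - 10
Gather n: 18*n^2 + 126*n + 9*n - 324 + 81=18*n^2 + 135*n - 243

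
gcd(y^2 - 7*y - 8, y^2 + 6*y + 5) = y + 1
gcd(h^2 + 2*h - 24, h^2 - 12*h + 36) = 1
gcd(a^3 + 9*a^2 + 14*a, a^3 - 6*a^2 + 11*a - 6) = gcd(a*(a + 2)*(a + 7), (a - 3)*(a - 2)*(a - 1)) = 1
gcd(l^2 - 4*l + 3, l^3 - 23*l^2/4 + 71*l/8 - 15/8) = l - 3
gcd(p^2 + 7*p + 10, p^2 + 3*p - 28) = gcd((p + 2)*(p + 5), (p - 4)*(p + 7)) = 1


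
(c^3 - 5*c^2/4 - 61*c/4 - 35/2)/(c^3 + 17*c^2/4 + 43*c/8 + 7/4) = 2*(c - 5)/(2*c + 1)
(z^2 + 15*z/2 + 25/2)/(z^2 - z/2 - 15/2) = (z + 5)/(z - 3)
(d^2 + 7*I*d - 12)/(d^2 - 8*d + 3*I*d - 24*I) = (d + 4*I)/(d - 8)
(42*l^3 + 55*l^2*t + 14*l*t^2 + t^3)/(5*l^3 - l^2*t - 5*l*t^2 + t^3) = (42*l^2 + 13*l*t + t^2)/(5*l^2 - 6*l*t + t^2)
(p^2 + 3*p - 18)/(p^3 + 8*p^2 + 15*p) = (p^2 + 3*p - 18)/(p*(p^2 + 8*p + 15))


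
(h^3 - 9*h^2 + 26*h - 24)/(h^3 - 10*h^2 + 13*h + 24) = (h^2 - 6*h + 8)/(h^2 - 7*h - 8)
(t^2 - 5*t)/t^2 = (t - 5)/t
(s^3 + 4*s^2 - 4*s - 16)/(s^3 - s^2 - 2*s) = (s^2 + 6*s + 8)/(s*(s + 1))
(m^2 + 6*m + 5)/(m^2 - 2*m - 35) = (m + 1)/(m - 7)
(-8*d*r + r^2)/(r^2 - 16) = r*(-8*d + r)/(r^2 - 16)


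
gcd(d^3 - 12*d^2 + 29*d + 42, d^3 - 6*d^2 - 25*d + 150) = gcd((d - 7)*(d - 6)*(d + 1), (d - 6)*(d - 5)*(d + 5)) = d - 6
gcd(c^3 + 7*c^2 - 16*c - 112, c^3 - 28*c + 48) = c - 4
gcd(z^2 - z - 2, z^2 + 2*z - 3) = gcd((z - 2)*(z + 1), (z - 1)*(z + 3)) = 1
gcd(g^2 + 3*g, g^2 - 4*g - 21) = g + 3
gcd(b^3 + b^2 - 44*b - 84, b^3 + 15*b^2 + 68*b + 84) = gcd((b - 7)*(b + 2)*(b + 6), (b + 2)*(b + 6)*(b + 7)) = b^2 + 8*b + 12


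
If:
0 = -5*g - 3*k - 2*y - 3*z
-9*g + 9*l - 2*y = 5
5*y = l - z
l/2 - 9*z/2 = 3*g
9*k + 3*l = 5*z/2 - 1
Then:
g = 1073/5781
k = -161/423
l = 1498/1927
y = 314/1927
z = -72/1927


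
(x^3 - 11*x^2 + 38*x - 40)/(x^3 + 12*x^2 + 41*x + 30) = (x^3 - 11*x^2 + 38*x - 40)/(x^3 + 12*x^2 + 41*x + 30)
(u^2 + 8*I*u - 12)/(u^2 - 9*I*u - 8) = (-u^2 - 8*I*u + 12)/(-u^2 + 9*I*u + 8)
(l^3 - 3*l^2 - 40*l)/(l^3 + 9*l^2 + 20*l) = (l - 8)/(l + 4)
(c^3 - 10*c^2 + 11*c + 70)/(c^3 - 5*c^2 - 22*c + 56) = (c^2 - 3*c - 10)/(c^2 + 2*c - 8)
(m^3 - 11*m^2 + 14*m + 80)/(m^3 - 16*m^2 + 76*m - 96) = (m^2 - 3*m - 10)/(m^2 - 8*m + 12)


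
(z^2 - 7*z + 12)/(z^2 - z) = (z^2 - 7*z + 12)/(z*(z - 1))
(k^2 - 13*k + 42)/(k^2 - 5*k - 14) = (k - 6)/(k + 2)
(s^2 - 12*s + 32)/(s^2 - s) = (s^2 - 12*s + 32)/(s*(s - 1))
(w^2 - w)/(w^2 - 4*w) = (w - 1)/(w - 4)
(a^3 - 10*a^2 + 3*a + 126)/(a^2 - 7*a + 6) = (a^2 - 4*a - 21)/(a - 1)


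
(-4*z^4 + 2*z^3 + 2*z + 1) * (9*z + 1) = -36*z^5 + 14*z^4 + 2*z^3 + 18*z^2 + 11*z + 1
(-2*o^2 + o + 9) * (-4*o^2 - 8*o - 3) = 8*o^4 + 12*o^3 - 38*o^2 - 75*o - 27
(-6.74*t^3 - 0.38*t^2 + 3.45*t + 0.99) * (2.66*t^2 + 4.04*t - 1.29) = -17.9284*t^5 - 28.2404*t^4 + 16.3364*t^3 + 17.0616*t^2 - 0.450900000000001*t - 1.2771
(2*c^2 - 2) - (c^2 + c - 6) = c^2 - c + 4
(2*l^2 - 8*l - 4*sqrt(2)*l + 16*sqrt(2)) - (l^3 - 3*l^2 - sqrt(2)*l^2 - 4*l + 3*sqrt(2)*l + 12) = -l^3 + sqrt(2)*l^2 + 5*l^2 - 7*sqrt(2)*l - 4*l - 12 + 16*sqrt(2)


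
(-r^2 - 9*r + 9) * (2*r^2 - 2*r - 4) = -2*r^4 - 16*r^3 + 40*r^2 + 18*r - 36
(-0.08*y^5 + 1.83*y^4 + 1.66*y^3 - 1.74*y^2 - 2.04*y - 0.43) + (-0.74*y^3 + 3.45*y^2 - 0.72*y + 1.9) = -0.08*y^5 + 1.83*y^4 + 0.92*y^3 + 1.71*y^2 - 2.76*y + 1.47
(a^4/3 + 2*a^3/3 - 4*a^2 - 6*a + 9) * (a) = a^5/3 + 2*a^4/3 - 4*a^3 - 6*a^2 + 9*a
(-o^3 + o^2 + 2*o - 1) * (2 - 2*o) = 2*o^4 - 4*o^3 - 2*o^2 + 6*o - 2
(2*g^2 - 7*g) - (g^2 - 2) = g^2 - 7*g + 2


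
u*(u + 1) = u^2 + u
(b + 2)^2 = b^2 + 4*b + 4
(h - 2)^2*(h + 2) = h^3 - 2*h^2 - 4*h + 8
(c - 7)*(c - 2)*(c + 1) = c^3 - 8*c^2 + 5*c + 14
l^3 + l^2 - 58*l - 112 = (l - 8)*(l + 2)*(l + 7)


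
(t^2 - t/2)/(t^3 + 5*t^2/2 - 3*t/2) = 1/(t + 3)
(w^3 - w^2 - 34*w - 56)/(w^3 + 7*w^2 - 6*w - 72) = (w^2 - 5*w - 14)/(w^2 + 3*w - 18)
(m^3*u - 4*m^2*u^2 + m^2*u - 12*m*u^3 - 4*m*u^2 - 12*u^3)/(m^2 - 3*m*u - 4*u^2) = u*(-m^3 + 4*m^2*u - m^2 + 12*m*u^2 + 4*m*u + 12*u^2)/(-m^2 + 3*m*u + 4*u^2)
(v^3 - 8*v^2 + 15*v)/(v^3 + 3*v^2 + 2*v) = (v^2 - 8*v + 15)/(v^2 + 3*v + 2)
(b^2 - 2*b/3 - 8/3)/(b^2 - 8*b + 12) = (b + 4/3)/(b - 6)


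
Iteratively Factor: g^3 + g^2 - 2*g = (g)*(g^2 + g - 2) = g*(g + 2)*(g - 1)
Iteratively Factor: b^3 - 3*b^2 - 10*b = (b + 2)*(b^2 - 5*b) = (b - 5)*(b + 2)*(b)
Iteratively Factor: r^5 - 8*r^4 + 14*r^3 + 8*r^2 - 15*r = (r - 5)*(r^4 - 3*r^3 - r^2 + 3*r) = (r - 5)*(r - 1)*(r^3 - 2*r^2 - 3*r) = (r - 5)*(r - 1)*(r + 1)*(r^2 - 3*r) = r*(r - 5)*(r - 1)*(r + 1)*(r - 3)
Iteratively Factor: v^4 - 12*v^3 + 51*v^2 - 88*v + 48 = (v - 1)*(v^3 - 11*v^2 + 40*v - 48) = (v - 4)*(v - 1)*(v^2 - 7*v + 12) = (v - 4)*(v - 3)*(v - 1)*(v - 4)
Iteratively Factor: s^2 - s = (s)*(s - 1)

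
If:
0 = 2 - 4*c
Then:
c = 1/2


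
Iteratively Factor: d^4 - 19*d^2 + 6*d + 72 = (d - 3)*(d^3 + 3*d^2 - 10*d - 24) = (d - 3)*(d + 4)*(d^2 - d - 6) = (d - 3)*(d + 2)*(d + 4)*(d - 3)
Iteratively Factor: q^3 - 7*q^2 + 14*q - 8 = (q - 1)*(q^2 - 6*q + 8) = (q - 2)*(q - 1)*(q - 4)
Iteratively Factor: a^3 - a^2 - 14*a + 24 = (a - 2)*(a^2 + a - 12) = (a - 3)*(a - 2)*(a + 4)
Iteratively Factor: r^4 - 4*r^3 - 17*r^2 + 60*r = (r - 5)*(r^3 + r^2 - 12*r) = r*(r - 5)*(r^2 + r - 12) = r*(r - 5)*(r - 3)*(r + 4)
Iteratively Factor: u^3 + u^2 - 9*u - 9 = (u + 3)*(u^2 - 2*u - 3) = (u - 3)*(u + 3)*(u + 1)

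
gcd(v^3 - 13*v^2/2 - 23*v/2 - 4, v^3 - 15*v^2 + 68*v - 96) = v - 8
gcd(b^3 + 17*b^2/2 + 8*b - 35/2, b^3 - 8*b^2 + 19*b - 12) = b - 1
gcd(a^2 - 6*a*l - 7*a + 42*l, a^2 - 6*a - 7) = a - 7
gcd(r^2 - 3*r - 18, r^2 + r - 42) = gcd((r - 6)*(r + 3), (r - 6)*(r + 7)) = r - 6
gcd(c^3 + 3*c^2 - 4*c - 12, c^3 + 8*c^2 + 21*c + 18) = c^2 + 5*c + 6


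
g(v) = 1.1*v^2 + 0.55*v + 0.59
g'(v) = 2.2*v + 0.55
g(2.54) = 9.08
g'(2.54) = 6.14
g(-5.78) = 34.16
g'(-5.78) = -12.17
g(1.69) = 4.66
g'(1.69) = 4.27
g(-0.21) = 0.52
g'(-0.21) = 0.09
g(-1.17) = 1.45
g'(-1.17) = -2.02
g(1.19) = 2.80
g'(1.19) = 3.17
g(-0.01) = 0.58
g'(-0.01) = 0.53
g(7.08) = 59.62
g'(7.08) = 16.13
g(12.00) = 165.59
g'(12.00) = 26.95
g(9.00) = 94.64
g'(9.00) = 20.35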